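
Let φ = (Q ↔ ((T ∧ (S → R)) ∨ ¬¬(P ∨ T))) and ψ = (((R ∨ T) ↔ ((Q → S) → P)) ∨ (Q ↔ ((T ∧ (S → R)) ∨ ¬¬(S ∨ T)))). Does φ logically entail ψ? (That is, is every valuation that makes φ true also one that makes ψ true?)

  P      Q      R      S      T    |    φ      ψ  
 True   True   True   True   True  |   True   True
 True   True   True   True  False  |   True   True
 True   True   True  False   True  |   True   True
 True   True   True  False  False  |   True   True
 True   True  False   True   True  |   True   True
 True   True  False   True  False  |   True   True
 True   True  False  False   True  |   True   True
 True   True  False  False  False  |   True  False
 True  False   True   True   True  |  False   True
 True  False   True   True  False  |  False   True
 True  False   True  False   True  |  False   True
 True  False   True  False  False  |  False   True
 True  False  False   True   True  |  False   True
 True  False  False   True  False  |  False  False
 True  False  False  False   True  |  False   True
 True  False  False  False  False  |  False   True
False   True   True   True   True  |   True   True
False   True   True   True  False  |  False   True
False   True   True  False   True  |   True   True
False   True   True  False  False  |  False   True
False   True  False   True   True  |   True   True
False   True  False   True  False  |  False   True
False   True  False  False   True  |   True   True
False   True  False  False  False  |  False  False
False  False   True   True   True  |  False  False
False  False   True   True  False  |   True  False
False  False   True  False   True  |  False  False
False  False   True  False  False  |   True   True
False  False  False   True   True  |  False  False
False  False  False   True  False  |   True   True
False  False  False  False   True  |  False  False
False  False  False  False  False  |   True   True
At P=True, Q=True, R=False, S=False, T=False we have φ true but ψ false, so φ does not entail ψ.

no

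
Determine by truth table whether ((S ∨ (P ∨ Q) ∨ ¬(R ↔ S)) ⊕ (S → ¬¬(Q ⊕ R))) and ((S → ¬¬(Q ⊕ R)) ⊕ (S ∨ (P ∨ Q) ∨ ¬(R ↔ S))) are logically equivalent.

P | Q | R | S | φ | ψ
- | - | - | - | - | -
F | F | F | F | T | T
F | F | F | T | T | T
F | F | T | F | F | F
F | F | T | T | F | F
F | T | F | F | F | F
F | T | F | T | F | F
F | T | T | F | F | F
F | T | T | T | T | T
T | F | F | F | F | F
T | F | F | T | T | T
T | F | T | F | F | F
T | F | T | T | F | F
T | T | F | F | F | F
T | T | F | T | F | F
T | T | T | F | F | F
T | T | T | T | T | T
The columns for φ and ψ agree on every row, so they are logically equivalent.

equivalent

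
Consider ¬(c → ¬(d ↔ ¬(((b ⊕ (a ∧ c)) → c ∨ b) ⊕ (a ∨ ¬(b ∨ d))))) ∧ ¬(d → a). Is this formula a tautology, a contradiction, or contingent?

a | b | c | d || φ
1 | 1 | 1 | 1 || 0
1 | 1 | 1 | 0 || 0
1 | 1 | 0 | 1 || 0
1 | 1 | 0 | 0 || 0
1 | 0 | 1 | 1 || 0
1 | 0 | 1 | 0 || 0
1 | 0 | 0 | 1 || 0
1 | 0 | 0 | 0 || 0
0 | 1 | 1 | 1 || 0
0 | 1 | 1 | 0 || 0
0 | 1 | 0 | 1 || 0
0 | 1 | 0 | 0 || 0
0 | 0 | 1 | 1 || 0
0 | 0 | 1 | 0 || 0
0 | 0 | 0 | 1 || 0
0 | 0 | 0 | 0 || 0
Every row is 0, so the formula is a contradiction.

contradiction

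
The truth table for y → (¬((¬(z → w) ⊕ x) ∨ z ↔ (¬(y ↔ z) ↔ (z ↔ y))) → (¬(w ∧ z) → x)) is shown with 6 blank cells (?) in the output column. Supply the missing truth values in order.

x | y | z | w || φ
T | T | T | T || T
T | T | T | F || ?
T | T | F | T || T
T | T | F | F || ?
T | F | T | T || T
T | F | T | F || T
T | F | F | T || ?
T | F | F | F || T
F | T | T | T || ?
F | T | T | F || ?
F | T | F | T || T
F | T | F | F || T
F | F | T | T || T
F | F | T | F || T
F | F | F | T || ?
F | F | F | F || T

T, T, T, T, F, T

Row x=T, y=T, z=T, w=F: (¬((¬(z → w) ⊕ x) ∨ z ↔ (¬(y ↔ z) ↔ (z ↔ y))) → (¬(w ∧ z) → x)) = T, so the formula = T.
Row x=T, y=T, z=F, w=F: (¬((¬(z → w) ⊕ x) ∨ z ↔ (¬(y ↔ z) ↔ (z ↔ y))) → (¬(w ∧ z) → x)) = T, so the formula = T.
Row x=T, y=F, z=F, w=T: (¬((¬(z → w) ⊕ x) ∨ z ↔ (¬(y ↔ z) ↔ (z ↔ y))) → (¬(w ∧ z) → x)) = T, so the formula = T.
Row x=F, y=T, z=T, w=T: (¬((¬(z → w) ⊕ x) ∨ z ↔ (¬(y ↔ z) ↔ (z ↔ y))) → (¬(w ∧ z) → x)) = T, so the formula = T.
Row x=F, y=T, z=T, w=F: (¬((¬(z → w) ⊕ x) ∨ z ↔ (¬(y ↔ z) ↔ (z ↔ y))) → (¬(w ∧ z) → x)) = F, so the formula = F.
Row x=F, y=F, z=F, w=T: (¬((¬(z → w) ⊕ x) ∨ z ↔ (¬(y ↔ z) ↔ (z ↔ y))) → (¬(w ∧ z) → x)) = T, so the formula = T.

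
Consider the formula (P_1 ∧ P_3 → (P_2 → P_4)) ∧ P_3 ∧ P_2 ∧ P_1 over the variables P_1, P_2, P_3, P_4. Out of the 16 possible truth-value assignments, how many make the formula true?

1

P_1 | P_2 | P_3 | P_4 || φ
 F  |  F  |  F  |  F  || F
 F  |  F  |  F  |  T  || F
 F  |  F  |  T  |  F  || F
 F  |  F  |  T  |  T  || F
 F  |  T  |  F  |  F  || F
 F  |  T  |  F  |  T  || F
 F  |  T  |  T  |  F  || F
 F  |  T  |  T  |  T  || F
 T  |  F  |  F  |  F  || F
 T  |  F  |  F  |  T  || F
 T  |  F  |  T  |  F  || F
 T  |  F  |  T  |  T  || F
 T  |  T  |  F  |  F  || F
 T  |  T  |  F  |  T  || F
 T  |  T  |  T  |  F  || F
 T  |  T  |  T  |  T  || T
The formula is true on 1 of the 16 rows.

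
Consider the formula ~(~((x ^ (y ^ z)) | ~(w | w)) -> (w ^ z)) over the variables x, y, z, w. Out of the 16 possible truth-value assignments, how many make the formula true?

x  y  z  w     (y ^ z)  (x ^ (y ^ z))  (w | w)  ~(w | w)  ((x ^ (y ^ z)) | ~(w | w))  ~((x ^ (y ^ z)) | ~(w | w))  (w ^ z)  φ
T  T  T  T        F           T           T        F                  T                            F                  F     F
T  T  T  F        F           T           F        T                  T                            F                  T     F
T  T  F  T        T           F           T        F                  F                            T                  T     F
T  T  F  F        T           F           F        T                  T                            F                  F     F
T  F  T  T        T           F           T        F                  F                            T                  F     T
T  F  T  F        T           F           F        T                  T                            F                  T     F
T  F  F  T        F           T           T        F                  T                            F                  T     F
T  F  F  F        F           T           F        T                  T                            F                  F     F
F  T  T  T        F           F           T        F                  F                            T                  F     T
F  T  T  F        F           F           F        T                  T                            F                  T     F
F  T  F  T        T           T           T        F                  T                            F                  T     F
F  T  F  F        T           T           F        T                  T                            F                  F     F
F  F  T  T        T           T           T        F                  T                            F                  F     F
F  F  T  F        T           T           F        T                  T                            F                  T     F
F  F  F  T        F           F           T        F                  F                            T                  T     F
F  F  F  F        F           F           F        T                  T                            F                  F     F
The formula is true on 2 of the 16 rows.

2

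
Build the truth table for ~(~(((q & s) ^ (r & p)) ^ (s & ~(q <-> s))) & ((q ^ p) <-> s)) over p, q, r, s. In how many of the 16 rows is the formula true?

p | q | r | s | φ
- | - | - | - | -
F | F | F | F | F
F | F | F | T | T
F | F | T | F | F
F | F | T | T | T
F | T | F | F | T
F | T | F | T | T
F | T | T | F | T
F | T | T | T | T
T | F | F | F | T
T | F | F | T | T
T | F | T | F | T
T | F | T | T | F
T | T | F | F | F
T | T | F | T | T
T | T | T | F | T
T | T | T | T | T
The formula is true on 12 of the 16 rows.

12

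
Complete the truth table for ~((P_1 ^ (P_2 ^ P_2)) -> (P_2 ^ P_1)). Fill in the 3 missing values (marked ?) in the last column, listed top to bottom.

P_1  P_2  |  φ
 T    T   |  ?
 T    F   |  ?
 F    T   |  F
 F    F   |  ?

T, F, F

Row P_1=T, P_2=T: (P_1 ^ (P_2 ^ P_2)) = T, (P_2 ^ P_1) = F, ((P_1 ^ (P_2 ^ P_2)) -> (P_2 ^ P_1)) = F, so the formula = T.
Row P_1=T, P_2=F: (P_1 ^ (P_2 ^ P_2)) = T, (P_2 ^ P_1) = T, ((P_1 ^ (P_2 ^ P_2)) -> (P_2 ^ P_1)) = T, so the formula = F.
Row P_1=F, P_2=F: (P_1 ^ (P_2 ^ P_2)) = F, (P_2 ^ P_1) = F, ((P_1 ^ (P_2 ^ P_2)) -> (P_2 ^ P_1)) = T, so the formula = F.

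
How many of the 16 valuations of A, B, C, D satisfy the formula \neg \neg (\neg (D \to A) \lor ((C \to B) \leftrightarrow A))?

11

  A   |   B   |   C   |   D   | (D \to A) | \neg (D \to A) | (C \to B) |   φ  
----- | ----- | ----- | ----- | --------- | -------------- | --------- | -----
 True |  True |  True |  True |    True   |     False      |    True   |  True
 True |  True |  True | False |    True   |     False      |    True   |  True
 True |  True | False |  True |    True   |     False      |    True   |  True
 True |  True | False | False |    True   |     False      |    True   |  True
 True | False |  True |  True |    True   |     False      |   False   | False
 True | False |  True | False |    True   |     False      |   False   | False
 True | False | False |  True |    True   |     False      |    True   |  True
 True | False | False | False |    True   |     False      |    True   |  True
False |  True |  True |  True |   False   |      True      |    True   |  True
False |  True |  True | False |    True   |     False      |    True   | False
False |  True | False |  True |   False   |      True      |    True   |  True
False |  True | False | False |    True   |     False      |    True   | False
False | False |  True |  True |   False   |      True      |   False   |  True
False | False |  True | False |    True   |     False      |   False   |  True
False | False | False |  True |   False   |      True      |    True   |  True
False | False | False | False |    True   |     False      |    True   | False
The formula is true on 11 of the 16 rows.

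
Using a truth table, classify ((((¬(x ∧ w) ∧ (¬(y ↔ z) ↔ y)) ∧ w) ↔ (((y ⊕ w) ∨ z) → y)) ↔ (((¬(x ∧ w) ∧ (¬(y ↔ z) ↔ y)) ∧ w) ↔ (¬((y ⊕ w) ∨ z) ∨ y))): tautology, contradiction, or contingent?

tautology

x | y | z | w || (x ∧ w) | ¬(x ∧ w) | (y ↔ z) | ¬(y ↔ z) | (¬(y ↔ z) ↔ y) | (¬(x ∧ w) ∧ (¬(y ↔ z) ↔ y)) | (y ⊕ w) | ((y ⊕ w) ∨ z) | (((y ⊕ w) ∨ z) → y) | ¬((y ⊕ w) ∨ z) | (¬((y ⊕ w) ∨ z) ∨ y) | φ
0 | 0 | 0 | 0 ||    0    |    1     |    1    |    0     |       1        |              1              |    0    |       0       |          1          |       1        |          1           | 1
0 | 0 | 0 | 1 ||    0    |    1     |    1    |    0     |       1        |              1              |    1    |       1       |          0          |       0        |          0           | 1
0 | 0 | 1 | 0 ||    0    |    1     |    0    |    1     |       0        |              0              |    0    |       1       |          0          |       0        |          0           | 1
0 | 0 | 1 | 1 ||    0    |    1     |    0    |    1     |       0        |              0              |    1    |       1       |          0          |       0        |          0           | 1
0 | 1 | 0 | 0 ||    0    |    1     |    0    |    1     |       1        |              1              |    1    |       1       |          1          |       0        |          1           | 1
0 | 1 | 0 | 1 ||    0    |    1     |    0    |    1     |       1        |              1              |    0    |       0       |          1          |       1        |          1           | 1
0 | 1 | 1 | 0 ||    0    |    1     |    1    |    0     |       0        |              0              |    1    |       1       |          1          |       0        |          1           | 1
0 | 1 | 1 | 1 ||    0    |    1     |    1    |    0     |       0        |              0              |    0    |       1       |          1          |       0        |          1           | 1
1 | 0 | 0 | 0 ||    0    |    1     |    1    |    0     |       1        |              1              |    0    |       0       |          1          |       1        |          1           | 1
1 | 0 | 0 | 1 ||    1    |    0     |    1    |    0     |       1        |              0              |    1    |       1       |          0          |       0        |          0           | 1
1 | 0 | 1 | 0 ||    0    |    1     |    0    |    1     |       0        |              0              |    0    |       1       |          0          |       0        |          0           | 1
1 | 0 | 1 | 1 ||    1    |    0     |    0    |    1     |       0        |              0              |    1    |       1       |          0          |       0        |          0           | 1
1 | 1 | 0 | 0 ||    0    |    1     |    0    |    1     |       1        |              1              |    1    |       1       |          1          |       0        |          1           | 1
1 | 1 | 0 | 1 ||    1    |    0     |    0    |    1     |       1        |              0              |    0    |       0       |          1          |       1        |          1           | 1
1 | 1 | 1 | 0 ||    0    |    1     |    1    |    0     |       0        |              0              |    1    |       1       |          1          |       0        |          1           | 1
1 | 1 | 1 | 1 ||    1    |    0     |    1    |    0     |       0        |              0              |    0    |       1       |          1          |       0        |          1           | 1
Every row is 1, so the formula is a tautology.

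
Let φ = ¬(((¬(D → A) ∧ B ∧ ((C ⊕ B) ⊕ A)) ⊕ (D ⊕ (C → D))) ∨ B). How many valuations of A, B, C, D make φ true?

6

A | B | C | D | (D → A) | ¬(D → A) | (C ⊕ B) | ((C ⊕ B) ⊕ A) | (C → D) | (D ⊕ (C → D)) | φ
- | - | - | - | ------- | -------- | ------- | ------------- | ------- | ------------- | -
T | T | T | T |    T    |    F     |    F    |       T       |    T    |       F       | F
T | T | T | F |    T    |    F     |    F    |       T       |    F    |       F       | F
T | T | F | T |    T    |    F     |    T    |       F       |    T    |       F       | F
T | T | F | F |    T    |    F     |    T    |       F       |    T    |       T       | F
T | F | T | T |    T    |    F     |    T    |       F       |    T    |       F       | T
T | F | T | F |    T    |    F     |    T    |       F       |    F    |       F       | T
T | F | F | T |    T    |    F     |    F    |       T       |    T    |       F       | T
T | F | F | F |    T    |    F     |    F    |       T       |    T    |       T       | F
F | T | T | T |    F    |    T     |    F    |       F       |    T    |       F       | F
F | T | T | F |    T    |    F     |    F    |       F       |    F    |       F       | F
F | T | F | T |    F    |    T     |    T    |       T       |    T    |       F       | F
F | T | F | F |    T    |    F     |    T    |       T       |    T    |       T       | F
F | F | T | T |    F    |    T     |    T    |       T       |    T    |       F       | T
F | F | T | F |    T    |    F     |    T    |       T       |    F    |       F       | T
F | F | F | T |    F    |    T     |    F    |       F       |    T    |       F       | T
F | F | F | F |    T    |    F     |    F    |       F       |    T    |       T       | F
The formula is true on 6 of the 16 rows.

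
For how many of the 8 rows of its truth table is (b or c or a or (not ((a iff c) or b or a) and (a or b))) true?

7

a  b  c  |  (a iff c)  ((a iff c) or b or a)  not ((a iff c) or b or a)  (a or b)  φ
F  F  F  |      T                T                        F                 F      F
F  F  T  |      F                F                        T                 F      T
F  T  F  |      T                T                        F                 T      T
F  T  T  |      F                T                        F                 T      T
T  F  F  |      F                T                        F                 T      T
T  F  T  |      T                T                        F                 T      T
T  T  F  |      F                T                        F                 T      T
T  T  T  |      T                T                        F                 T      T
The formula is true on 7 of the 8 rows.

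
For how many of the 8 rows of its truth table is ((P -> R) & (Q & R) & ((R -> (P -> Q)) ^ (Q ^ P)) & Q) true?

1

  P   |   Q   |   R   ||   φ  
False | False | False || False
False | False |  True || False
False |  True | False || False
False |  True |  True || False
 True | False | False || False
 True | False |  True || False
 True |  True | False || False
 True |  True |  True ||  True
The formula is true on 1 of the 8 rows.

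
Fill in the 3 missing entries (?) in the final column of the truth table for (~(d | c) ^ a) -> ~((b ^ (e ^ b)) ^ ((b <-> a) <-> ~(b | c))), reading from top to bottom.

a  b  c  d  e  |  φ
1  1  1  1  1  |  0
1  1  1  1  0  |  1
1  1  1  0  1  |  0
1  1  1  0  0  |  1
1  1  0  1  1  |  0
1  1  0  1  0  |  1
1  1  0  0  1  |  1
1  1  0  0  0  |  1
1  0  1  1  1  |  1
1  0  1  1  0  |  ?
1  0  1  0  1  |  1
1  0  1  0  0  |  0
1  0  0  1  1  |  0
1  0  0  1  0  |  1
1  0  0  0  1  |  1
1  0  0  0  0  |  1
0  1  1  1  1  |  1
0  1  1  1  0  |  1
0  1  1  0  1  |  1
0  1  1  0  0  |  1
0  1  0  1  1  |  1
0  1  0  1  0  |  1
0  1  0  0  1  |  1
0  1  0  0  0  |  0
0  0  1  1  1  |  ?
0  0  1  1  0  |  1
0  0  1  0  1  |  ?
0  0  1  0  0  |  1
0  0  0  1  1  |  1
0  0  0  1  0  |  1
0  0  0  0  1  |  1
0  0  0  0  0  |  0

0, 1, 1

Row a=1, b=0, c=1, d=1, e=0: (~(d | c) ^ a) = 1, ~((b ^ (e ^ b)) ^ ((b <-> a) <-> ~(b | c))) = 0, so the formula = 0.
Row a=0, b=0, c=1, d=1, e=1: (~(d | c) ^ a) = 0, ~((b ^ (e ^ b)) ^ ((b <-> a) <-> ~(b | c))) = 0, so the formula = 1.
Row a=0, b=0, c=1, d=0, e=1: (~(d | c) ^ a) = 0, ~((b ^ (e ^ b)) ^ ((b <-> a) <-> ~(b | c))) = 0, so the formula = 1.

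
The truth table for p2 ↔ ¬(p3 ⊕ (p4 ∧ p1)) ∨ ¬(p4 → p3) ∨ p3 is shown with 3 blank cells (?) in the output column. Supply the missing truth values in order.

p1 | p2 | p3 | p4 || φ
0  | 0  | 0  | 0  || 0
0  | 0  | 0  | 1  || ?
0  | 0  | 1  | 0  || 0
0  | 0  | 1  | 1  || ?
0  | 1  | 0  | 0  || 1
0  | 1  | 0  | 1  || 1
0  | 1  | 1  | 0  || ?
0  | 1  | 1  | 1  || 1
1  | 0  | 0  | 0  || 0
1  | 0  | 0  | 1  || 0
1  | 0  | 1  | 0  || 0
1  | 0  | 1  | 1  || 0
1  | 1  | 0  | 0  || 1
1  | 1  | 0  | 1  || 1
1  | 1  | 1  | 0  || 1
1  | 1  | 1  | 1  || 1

Row p1=0, p2=0, p3=0, p4=1: (¬(p3 ⊕ (p4 ∧ p1)) ∨ ¬(p4 → p3) ∨ p3) = 1, so the formula = 0.
Row p1=0, p2=0, p3=1, p4=1: (¬(p3 ⊕ (p4 ∧ p1)) ∨ ¬(p4 → p3) ∨ p3) = 1, so the formula = 0.
Row p1=0, p2=1, p3=1, p4=0: (¬(p3 ⊕ (p4 ∧ p1)) ∨ ¬(p4 → p3) ∨ p3) = 1, so the formula = 1.

0, 0, 1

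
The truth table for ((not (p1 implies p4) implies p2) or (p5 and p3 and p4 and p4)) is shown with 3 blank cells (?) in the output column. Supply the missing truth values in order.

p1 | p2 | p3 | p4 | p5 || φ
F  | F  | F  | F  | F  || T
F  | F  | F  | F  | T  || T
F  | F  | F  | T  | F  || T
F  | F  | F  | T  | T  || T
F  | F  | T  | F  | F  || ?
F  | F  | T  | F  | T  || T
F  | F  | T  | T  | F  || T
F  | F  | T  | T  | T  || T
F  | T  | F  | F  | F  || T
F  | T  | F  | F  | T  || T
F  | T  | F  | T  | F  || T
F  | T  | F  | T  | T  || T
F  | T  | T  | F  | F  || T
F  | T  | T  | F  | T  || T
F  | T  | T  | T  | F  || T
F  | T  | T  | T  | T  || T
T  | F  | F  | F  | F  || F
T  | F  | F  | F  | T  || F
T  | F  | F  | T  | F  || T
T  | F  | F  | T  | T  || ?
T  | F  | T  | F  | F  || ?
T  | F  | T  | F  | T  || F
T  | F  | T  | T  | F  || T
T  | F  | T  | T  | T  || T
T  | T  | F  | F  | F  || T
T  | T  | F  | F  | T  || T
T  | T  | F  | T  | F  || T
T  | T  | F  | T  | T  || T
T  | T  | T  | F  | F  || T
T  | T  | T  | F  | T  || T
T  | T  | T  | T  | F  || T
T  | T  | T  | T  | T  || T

T, T, F

Row p1=F, p2=F, p3=T, p4=F, p5=F: (not (p1 implies p4) implies p2) = T, (p5 and p3 and p4 and p4) = F, so the formula = T.
Row p1=T, p2=F, p3=F, p4=T, p5=T: (not (p1 implies p4) implies p2) = T, (p5 and p3 and p4 and p4) = F, so the formula = T.
Row p1=T, p2=F, p3=T, p4=F, p5=F: (not (p1 implies p4) implies p2) = F, (p5 and p3 and p4 and p4) = F, so the formula = F.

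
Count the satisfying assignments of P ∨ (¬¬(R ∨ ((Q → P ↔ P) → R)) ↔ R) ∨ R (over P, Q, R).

P  Q  R  |  φ
F  F  F  |  F
F  F  T  |  T
F  T  F  |  T
F  T  T  |  T
T  F  F  |  T
T  F  T  |  T
T  T  F  |  T
T  T  T  |  T
The formula is true on 7 of the 8 rows.

7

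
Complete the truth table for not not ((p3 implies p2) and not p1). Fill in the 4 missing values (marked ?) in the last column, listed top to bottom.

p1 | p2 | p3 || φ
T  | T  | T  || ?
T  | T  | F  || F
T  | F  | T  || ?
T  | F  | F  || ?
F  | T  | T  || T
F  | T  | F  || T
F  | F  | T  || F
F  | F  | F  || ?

F, F, F, T

Row p1=T, p2=T, p3=T: ((p3 implies p2) and not p1) = F, not ((p3 implies p2) and not p1) = T, so the formula = F.
Row p1=T, p2=F, p3=T: ((p3 implies p2) and not p1) = F, not ((p3 implies p2) and not p1) = T, so the formula = F.
Row p1=T, p2=F, p3=F: ((p3 implies p2) and not p1) = F, not ((p3 implies p2) and not p1) = T, so the formula = F.
Row p1=F, p2=F, p3=F: ((p3 implies p2) and not p1) = T, not ((p3 implies p2) and not p1) = F, so the formula = T.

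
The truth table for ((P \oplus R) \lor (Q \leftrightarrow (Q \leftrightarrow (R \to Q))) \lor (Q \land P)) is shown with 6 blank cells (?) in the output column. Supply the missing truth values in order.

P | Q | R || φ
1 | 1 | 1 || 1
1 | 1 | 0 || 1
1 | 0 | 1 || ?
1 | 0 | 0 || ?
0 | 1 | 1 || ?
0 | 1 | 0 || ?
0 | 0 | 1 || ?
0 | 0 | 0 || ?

0, 1, 1, 1, 1, 1

Row P=1, Q=0, R=1: (P \oplus R) = 0, (Q \leftrightarrow (Q \leftrightarrow (R \to Q))) = 0, (Q \land P) = 0, so the formula = 0.
Row P=1, Q=0, R=0: (P \oplus R) = 1, (Q \leftrightarrow (Q \leftrightarrow (R \to Q))) = 1, (Q \land P) = 0, so the formula = 1.
Row P=0, Q=1, R=1: (P \oplus R) = 1, (Q \leftrightarrow (Q \leftrightarrow (R \to Q))) = 1, (Q \land P) = 0, so the formula = 1.
Row P=0, Q=1, R=0: (P \oplus R) = 0, (Q \leftrightarrow (Q \leftrightarrow (R \to Q))) = 1, (Q \land P) = 0, so the formula = 1.
Row P=0, Q=0, R=1: (P \oplus R) = 1, (Q \leftrightarrow (Q \leftrightarrow (R \to Q))) = 0, (Q \land P) = 0, so the formula = 1.
Row P=0, Q=0, R=0: (P \oplus R) = 0, (Q \leftrightarrow (Q \leftrightarrow (R \to Q))) = 1, (Q \land P) = 0, so the formula = 1.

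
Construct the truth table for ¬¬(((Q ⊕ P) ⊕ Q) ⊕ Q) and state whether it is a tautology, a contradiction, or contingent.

contingent

P  Q  |  ¬¬(((Q ⊕ P) ⊕ Q) ⊕ Q)
0  0  |            0          
0  1  |            1          
1  0  |            1          
1  1  |            0          
2 of 4 rows are 1, so the formula is contingent.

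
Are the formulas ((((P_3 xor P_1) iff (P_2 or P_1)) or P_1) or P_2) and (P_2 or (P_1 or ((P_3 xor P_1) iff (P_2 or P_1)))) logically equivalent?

equivalent

P_1  P_2  P_3  |  φ  ψ
 F    F    F   |  T  T
 F    F    T   |  F  F
 F    T    F   |  T  T
 F    T    T   |  T  T
 T    F    F   |  T  T
 T    F    T   |  T  T
 T    T    F   |  T  T
 T    T    T   |  T  T
The columns for φ and ψ agree on every row, so they are logically equivalent.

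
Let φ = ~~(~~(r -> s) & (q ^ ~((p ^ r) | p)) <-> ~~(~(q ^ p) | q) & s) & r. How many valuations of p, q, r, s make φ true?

7

p  q  r  s     (r -> s)  ~(r -> s)  ~~(r -> s)  (p ^ r)  ((p ^ r) | p)  ~((p ^ r) | p)  (q ^ ~((p ^ r) | p))  (q ^ p)  ~(q ^ p)  (~(q ^ p) | q)  ~(~(q ^ p) | q)  ~~(~(q ^ p) | q)  (~~(~(q ^ p) | q) & s)  φ
0  0  0  0        1          0          1          0           0              1                  1               0        1            1                0                1                    0             0
0  0  0  1        1          0          1          0           0              1                  1               0        1            1                0                1                    1             0
0  0  1  0        0          1          0          1           1              0                  0               0        1            1                0                1                    0             1
0  0  1  1        1          0          1          1           1              0                  0               0        1            1                0                1                    1             0
0  1  0  0        1          0          1          0           0              1                  0               1        0            1                0                1                    0             0
0  1  0  1        1          0          1          0           0              1                  0               1        0            1                0                1                    1             0
0  1  1  0        0          1          0          1           1              0                  1               1        0            1                0                1                    0             1
0  1  1  1        1          0          1          1           1              0                  1               1        0            1                0                1                    1             1
1  0  0  0        1          0          1          1           1              0                  0               1        0            0                1                0                    0             0
1  0  0  1        1          0          1          1           1              0                  0               1        0            0                1                0                    0             0
1  0  1  0        0          1          0          0           1              0                  0               1        0            0                1                0                    0             1
1  0  1  1        1          0          1          0           1              0                  0               1        0            0                1                0                    0             1
1  1  0  0        1          0          1          1           1              0                  1               0        1            1                0                1                    0             0
1  1  0  1        1          0          1          1           1              0                  1               0        1            1                0                1                    1             0
1  1  1  0        0          1          0          0           1              0                  1               0        1            1                0                1                    0             1
1  1  1  1        1          0          1          0           1              0                  1               0        1            1                0                1                    1             1
The formula is true on 7 of the 16 rows.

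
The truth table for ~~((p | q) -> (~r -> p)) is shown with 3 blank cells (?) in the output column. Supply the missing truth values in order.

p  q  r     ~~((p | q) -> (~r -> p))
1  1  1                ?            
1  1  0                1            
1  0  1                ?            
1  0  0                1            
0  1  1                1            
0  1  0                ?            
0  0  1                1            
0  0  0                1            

Row p=1, q=1, r=1: ((p | q) -> (~r -> p)) = 1, ~((p | q) -> (~r -> p)) = 0, so ~~((p | q) -> (~r -> p)) = 1.
Row p=1, q=0, r=1: ((p | q) -> (~r -> p)) = 1, ~((p | q) -> (~r -> p)) = 0, so ~~((p | q) -> (~r -> p)) = 1.
Row p=0, q=1, r=0: ((p | q) -> (~r -> p)) = 0, ~((p | q) -> (~r -> p)) = 1, so ~~((p | q) -> (~r -> p)) = 0.

1, 1, 0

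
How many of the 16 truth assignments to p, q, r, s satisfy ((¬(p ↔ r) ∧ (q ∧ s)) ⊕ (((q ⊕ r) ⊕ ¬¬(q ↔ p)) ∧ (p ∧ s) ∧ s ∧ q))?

p | q | r | s || (p ↔ r) | ¬(p ↔ r) | (q ∧ s) | (¬(p ↔ r) ∧ (q ∧ s)) | (q ⊕ r) | (q ↔ p) | ¬(q ↔ p) | ¬¬(q ↔ p) | ((q ⊕ r) ⊕ ¬¬(q ↔ p)) | (p ∧ s) | φ
1 | 1 | 1 | 1 ||    1    |    0     |    1    |          0           |    0    |    1    |    0     |     1     |           1           |    1    | 1
1 | 1 | 1 | 0 ||    1    |    0     |    0    |          0           |    0    |    1    |    0     |     1     |           1           |    0    | 0
1 | 1 | 0 | 1 ||    0    |    1     |    1    |          1           |    1    |    1    |    0     |     1     |           0           |    1    | 1
1 | 1 | 0 | 0 ||    0    |    1     |    0    |          0           |    1    |    1    |    0     |     1     |           0           |    0    | 0
1 | 0 | 1 | 1 ||    1    |    0     |    0    |          0           |    1    |    0    |    1     |     0     |           1           |    1    | 0
1 | 0 | 1 | 0 ||    1    |    0     |    0    |          0           |    1    |    0    |    1     |     0     |           1           |    0    | 0
1 | 0 | 0 | 1 ||    0    |    1     |    0    |          0           |    0    |    0    |    1     |     0     |           0           |    1    | 0
1 | 0 | 0 | 0 ||    0    |    1     |    0    |          0           |    0    |    0    |    1     |     0     |           0           |    0    | 0
0 | 1 | 1 | 1 ||    0    |    1     |    1    |          1           |    0    |    0    |    1     |     0     |           0           |    0    | 1
0 | 1 | 1 | 0 ||    0    |    1     |    0    |          0           |    0    |    0    |    1     |     0     |           0           |    0    | 0
0 | 1 | 0 | 1 ||    1    |    0     |    1    |          0           |    1    |    0    |    1     |     0     |           1           |    0    | 0
0 | 1 | 0 | 0 ||    1    |    0     |    0    |          0           |    1    |    0    |    1     |     0     |           1           |    0    | 0
0 | 0 | 1 | 1 ||    0    |    1     |    0    |          0           |    1    |    1    |    0     |     1     |           0           |    0    | 0
0 | 0 | 1 | 0 ||    0    |    1     |    0    |          0           |    1    |    1    |    0     |     1     |           0           |    0    | 0
0 | 0 | 0 | 1 ||    1    |    0     |    0    |          0           |    0    |    1    |    0     |     1     |           1           |    0    | 0
0 | 0 | 0 | 0 ||    1    |    0     |    0    |          0           |    0    |    1    |    0     |     1     |           1           |    0    | 0
The formula is true on 3 of the 16 rows.

3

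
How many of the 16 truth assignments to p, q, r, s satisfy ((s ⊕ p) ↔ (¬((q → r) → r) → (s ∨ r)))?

p | q | r | s | (s ⊕ p) | (q → r) | ((q → r) → r) | ¬((q → r) → r) | (s ∨ r) | (¬((q → r) → r) → (s ∨ r)) | φ
- | - | - | - | ------- | ------- | ------------- | -------------- | ------- | -------------------------- | -
T | T | T | T |    F    |    T    |       T       |       F        |    T    |             T              | F
T | T | T | F |    T    |    T    |       T       |       F        |    T    |             T              | T
T | T | F | T |    F    |    F    |       T       |       F        |    T    |             T              | F
T | T | F | F |    T    |    F    |       T       |       F        |    F    |             T              | T
T | F | T | T |    F    |    T    |       T       |       F        |    T    |             T              | F
T | F | T | F |    T    |    T    |       T       |       F        |    T    |             T              | T
T | F | F | T |    F    |    T    |       F       |       T        |    T    |             T              | F
T | F | F | F |    T    |    T    |       F       |       T        |    F    |             F              | F
F | T | T | T |    T    |    T    |       T       |       F        |    T    |             T              | T
F | T | T | F |    F    |    T    |       T       |       F        |    T    |             T              | F
F | T | F | T |    T    |    F    |       T       |       F        |    T    |             T              | T
F | T | F | F |    F    |    F    |       T       |       F        |    F    |             T              | F
F | F | T | T |    T    |    T    |       T       |       F        |    T    |             T              | T
F | F | T | F |    F    |    T    |       T       |       F        |    T    |             T              | F
F | F | F | T |    T    |    T    |       F       |       T        |    T    |             T              | T
F | F | F | F |    F    |    T    |       F       |       T        |    F    |             F              | T
The formula is true on 8 of the 16 rows.

8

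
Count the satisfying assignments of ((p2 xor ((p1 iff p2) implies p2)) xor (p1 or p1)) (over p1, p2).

p1  p2  |  φ
0   0   |  0
0   1   |  0
1   0   |  0
1   1   |  1
The formula is true on 1 of the 4 rows.

1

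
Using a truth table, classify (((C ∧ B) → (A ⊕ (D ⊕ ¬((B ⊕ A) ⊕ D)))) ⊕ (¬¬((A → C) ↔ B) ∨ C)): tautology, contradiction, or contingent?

A  B  C  D  |  (C ∧ B)  (B ⊕ A)  ((B ⊕ A) ⊕ D)  ¬((B ⊕ A) ⊕ D)  (D ⊕ ¬((B ⊕ A) ⊕ D))  (A ⊕ (D ⊕ ¬((B ⊕ A) ⊕ D)))  (A → C)  ((A → C) ↔ B)  ¬((A → C) ↔ B)  ¬¬((A → C) ↔ B)  (¬¬((A → C) ↔ B) ∨ C)  φ
F  F  F  F  |     F        F           F              T                  T                        T                  T           F              T                F                   F            T
F  F  F  T  |     F        F           T              F                  T                        T                  T           F              T                F                   F            T
F  F  T  F  |     F        F           F              T                  T                        T                  T           F              T                F                   T            F
F  F  T  T  |     F        F           T              F                  T                        T                  T           F              T                F                   T            F
F  T  F  F  |     F        T           T              F                  F                        F                  T           T              F                T                   T            F
F  T  F  T  |     F        T           F              T                  F                        F                  T           T              F                T                   T            F
F  T  T  F  |     T        T           T              F                  F                        F                  T           T              F                T                   T            T
F  T  T  T  |     T        T           F              T                  F                        F                  T           T              F                T                   T            T
T  F  F  F  |     F        T           T              F                  F                        T                  F           T              F                T                   T            F
T  F  F  T  |     F        T           F              T                  F                        T                  F           T              F                T                   T            F
T  F  T  F  |     F        T           T              F                  F                        T                  T           F              T                F                   T            F
T  F  T  T  |     F        T           F              T                  F                        T                  T           F              T                F                   T            F
T  T  F  F  |     F        F           F              T                  T                        F                  F           F              T                F                   F            T
T  T  F  T  |     F        F           T              F                  T                        F                  F           F              T                F                   F            T
T  T  T  F  |     T        F           F              T                  T                        F                  T           T              F                T                   T            T
T  T  T  T  |     T        F           T              F                  T                        F                  T           T              F                T                   T            T
8 of 16 rows are T, so the formula is contingent.

contingent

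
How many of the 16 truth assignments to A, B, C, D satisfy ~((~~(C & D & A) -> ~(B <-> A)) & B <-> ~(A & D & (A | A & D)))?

7

A  B  C  D     (C & D & A)  ~(C & D & A)  ~~(C & D & A)  (B <-> A)  ~(B <-> A)  (A & D)  (A | (A & D))  ((A & D) & (A | (A & D)))  ~((A & D) & (A | (A & D)))  φ
T  T  T  T          T            F              T            T          F          T           T                    T                          F               F
T  T  T  F          F            T              F            T          F          F           T                    F                          T               F
T  T  F  T          F            T              F            T          F          T           T                    T                          F               T
T  T  F  F          F            T              F            T          F          F           T                    F                          T               F
T  F  T  T          T            F              T            F          T          T           T                    T                          F               F
T  F  T  F          F            T              F            F          T          F           T                    F                          T               T
T  F  F  T          F            T              F            F          T          T           T                    T                          F               F
T  F  F  F          F            T              F            F          T          F           T                    F                          T               T
F  T  T  T          F            T              F            F          T          F           F                    F                          T               F
F  T  T  F          F            T              F            F          T          F           F                    F                          T               F
F  T  F  T          F            T              F            F          T          F           F                    F                          T               F
F  T  F  F          F            T              F            F          T          F           F                    F                          T               F
F  F  T  T          F            T              F            T          F          F           F                    F                          T               T
F  F  T  F          F            T              F            T          F          F           F                    F                          T               T
F  F  F  T          F            T              F            T          F          F           F                    F                          T               T
F  F  F  F          F            T              F            T          F          F           F                    F                          T               T
The formula is true on 7 of the 16 rows.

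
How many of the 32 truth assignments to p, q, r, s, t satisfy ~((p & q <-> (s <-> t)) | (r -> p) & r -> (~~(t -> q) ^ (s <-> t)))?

p | q | r | s | t || φ
T | T | T | T | T || T
T | T | T | T | F || F
T | T | T | F | T || F
T | T | T | F | F || T
T | T | F | T | T || T
T | T | F | T | F || F
T | T | F | F | T || F
T | T | F | F | F || T
T | F | T | T | T || F
T | F | T | T | F || F
T | F | T | F | T || T
T | F | T | F | F || T
T | F | F | T | T || F
T | F | F | T | F || F
T | F | F | F | T || T
T | F | F | F | F || F
F | T | T | T | T || F
F | T | T | T | F || F
F | T | T | F | T || F
F | T | T | F | F || F
F | T | F | T | T || F
F | T | F | T | F || F
F | T | F | F | T || F
F | T | F | F | F || F
F | F | T | T | T || F
F | F | T | T | F || F
F | F | T | F | T || T
F | F | T | F | F || F
F | F | F | T | T || F
F | F | F | T | F || F
F | F | F | F | T || T
F | F | F | F | F || F
The formula is true on 9 of the 32 rows.

9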